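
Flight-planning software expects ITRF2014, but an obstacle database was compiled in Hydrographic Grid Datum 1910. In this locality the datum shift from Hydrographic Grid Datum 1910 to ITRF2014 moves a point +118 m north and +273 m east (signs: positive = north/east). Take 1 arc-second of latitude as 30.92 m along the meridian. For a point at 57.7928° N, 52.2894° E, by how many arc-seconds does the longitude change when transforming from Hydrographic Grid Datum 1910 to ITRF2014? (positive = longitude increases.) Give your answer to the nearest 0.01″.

Δλ = 16.57″

At latitude 57.7928°, cos φ = 0.532983.
1″ of longitude at this latitude = 30.92 × cos φ = 16.4798 m, so Δλ = 273.0 / 16.4798 = 16.566″.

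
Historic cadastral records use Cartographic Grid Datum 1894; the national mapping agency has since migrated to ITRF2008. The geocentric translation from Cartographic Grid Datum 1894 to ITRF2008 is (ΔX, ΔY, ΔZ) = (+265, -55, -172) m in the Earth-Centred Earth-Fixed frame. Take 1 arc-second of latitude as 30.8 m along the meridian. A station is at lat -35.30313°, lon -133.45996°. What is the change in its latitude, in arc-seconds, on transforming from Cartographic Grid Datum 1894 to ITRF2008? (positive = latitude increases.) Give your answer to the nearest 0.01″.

sin φ = -0.577902, cos φ = 0.816106, sin λ = -0.725855, cos λ = -0.687847.
North component: ΔN = −sin φ cos λ·ΔX − sin φ sin λ·ΔY + cos φ·ΔZ = −(-0.577902)(-0.687847)(265) − (-0.577902)(-0.725855)(-55) + (0.816106)(-172) = -222.64 m.
1° of latitude spans 3600 × 30.80 = 110880 m, so Δφ = -222.64 / 110880 × 3600 = -7.229″.

Δφ = -7.23″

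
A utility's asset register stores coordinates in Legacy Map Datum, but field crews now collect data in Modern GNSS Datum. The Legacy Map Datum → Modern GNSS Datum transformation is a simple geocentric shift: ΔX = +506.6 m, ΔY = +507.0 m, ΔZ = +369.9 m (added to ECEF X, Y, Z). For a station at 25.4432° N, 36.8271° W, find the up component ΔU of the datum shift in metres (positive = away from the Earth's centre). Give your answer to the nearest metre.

ΔU = 251 m

The local up (radial) axis is (cos φ cos λ, cos φ sin λ, sin φ), giving ΔU = 366.177 − 274.422 + 158.915 = 250.67 m.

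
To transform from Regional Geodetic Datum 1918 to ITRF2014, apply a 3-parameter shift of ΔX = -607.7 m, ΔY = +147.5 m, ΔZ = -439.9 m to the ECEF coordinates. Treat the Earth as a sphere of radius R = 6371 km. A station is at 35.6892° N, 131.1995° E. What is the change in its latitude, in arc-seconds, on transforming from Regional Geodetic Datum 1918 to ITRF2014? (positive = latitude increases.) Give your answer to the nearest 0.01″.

Δφ = -21.22″

sin φ = 0.583388, cos φ = 0.812194, sin λ = 0.752421, cos λ = -0.658683.
North component: ΔN = −sin φ cos λ·ΔX − sin φ sin λ·ΔY + cos φ·ΔZ = −(0.583388)(-0.658683)(-607.7) − (0.583388)(0.752421)(147.5) + (0.812194)(-439.9) = -655.55 m.
1° of latitude spans πR/180 = 111195 m, so Δφ = -655.55 / 111195 × 3600 = -21.224″.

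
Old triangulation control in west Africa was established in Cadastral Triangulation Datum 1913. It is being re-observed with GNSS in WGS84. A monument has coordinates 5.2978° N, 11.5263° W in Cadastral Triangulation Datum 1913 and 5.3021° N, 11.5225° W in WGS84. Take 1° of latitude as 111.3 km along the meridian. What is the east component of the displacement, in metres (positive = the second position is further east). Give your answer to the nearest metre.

ΔE = 421 m

Δφ = 5.3021° − 5.2978° = +0.0043°; Δλ = -11.5225° − -11.5263° = +0.0038°.
ΔN = Δφ × 111300 = 478.6 m; ΔE = Δλ × 111300 × cos(5.2978°) = +0.0038 × 111300 × 0.995728 = 421.1 m.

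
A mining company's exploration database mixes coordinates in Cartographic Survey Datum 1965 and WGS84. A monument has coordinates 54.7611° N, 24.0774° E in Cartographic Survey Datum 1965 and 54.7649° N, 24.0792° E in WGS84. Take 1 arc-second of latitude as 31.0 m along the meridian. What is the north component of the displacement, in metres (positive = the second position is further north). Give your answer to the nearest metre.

Δφ = 54.7649° − 54.7611° = +0.0038°; Δλ = 24.0792° − 24.0774° = +0.0018°.
1° of latitude = 3600 × 31.00 = 111600 m.
ΔN = Δφ × 111600 = 424.1 m; ΔE = Δλ × 111600 × cos(54.7611°) = +0.0018 × 111600 × 0.576987 = 115.9 m.

ΔN = 424 m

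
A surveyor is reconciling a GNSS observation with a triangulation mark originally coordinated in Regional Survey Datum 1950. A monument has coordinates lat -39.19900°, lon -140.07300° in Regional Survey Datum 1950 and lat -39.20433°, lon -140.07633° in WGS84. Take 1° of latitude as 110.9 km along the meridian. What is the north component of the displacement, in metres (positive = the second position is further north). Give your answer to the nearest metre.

Δφ = -39.20433° − -39.19900° = -0.00533°; Δλ = -140.07633° − -140.07300° = -0.00333°.
ΔN = Δφ × 110900 = -591.1 m; ΔE = Δλ × 110900 × cos(-39.19900°) = -0.00333 × 110900 × 0.774956 = -286.2 m.

ΔN = -591 m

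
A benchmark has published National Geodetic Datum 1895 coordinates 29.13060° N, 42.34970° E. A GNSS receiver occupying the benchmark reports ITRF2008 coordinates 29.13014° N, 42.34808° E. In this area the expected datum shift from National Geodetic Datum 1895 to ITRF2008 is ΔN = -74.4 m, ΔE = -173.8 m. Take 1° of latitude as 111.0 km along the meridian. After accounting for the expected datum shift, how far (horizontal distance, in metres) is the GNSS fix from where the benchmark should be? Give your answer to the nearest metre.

29 m

Observed coordinate differences: Δφ = -0.00046°, Δλ = -0.00162°.
Converting to metres (1° lat = 111000 m, cos φ = 0.873512): observed ΔN = -51.1 m, observed ΔE = -157.1 m.
Subtracting the expected shift leaves a residual of -51.1 − (-74.4) = 23.3 m north and -157.1 − (-173.8) = 16.7 m east.
Residual distance = √(23.3² + 16.7²) = 28.7 m.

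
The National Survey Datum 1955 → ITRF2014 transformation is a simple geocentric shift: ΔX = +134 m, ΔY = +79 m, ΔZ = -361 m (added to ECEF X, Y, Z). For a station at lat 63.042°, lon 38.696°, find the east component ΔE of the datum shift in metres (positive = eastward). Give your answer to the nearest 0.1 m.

The local east axis at (φ, λ) is (−sin λ, cos λ, 0), so ΔE = −sin(38.696°)·134 + cos(38.696°)·79 = -22.12 m.

ΔE = -22.1 m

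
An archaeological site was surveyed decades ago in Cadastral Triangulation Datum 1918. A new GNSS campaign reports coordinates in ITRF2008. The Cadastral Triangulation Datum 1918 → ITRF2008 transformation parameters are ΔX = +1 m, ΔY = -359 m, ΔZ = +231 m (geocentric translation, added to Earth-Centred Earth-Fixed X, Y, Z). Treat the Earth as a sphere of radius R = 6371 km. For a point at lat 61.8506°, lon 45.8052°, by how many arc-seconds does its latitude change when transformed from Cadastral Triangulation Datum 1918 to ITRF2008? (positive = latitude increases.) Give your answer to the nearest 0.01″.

Δφ = 10.86″

sin φ = 0.881720, cos φ = 0.471772, sin λ = 0.716974, cos λ = 0.697100.
North component: ΔN = −sin φ cos λ·ΔX − sin φ sin λ·ΔY + cos φ·ΔZ = −(0.881720)(0.697100)(1) − (0.881720)(0.716974)(-359) + (0.471772)(231) = 335.31 m.
1° of latitude spans πR/180 = 111195 m, so Δφ = 335.31 / 111195 × 3600 = 10.856″.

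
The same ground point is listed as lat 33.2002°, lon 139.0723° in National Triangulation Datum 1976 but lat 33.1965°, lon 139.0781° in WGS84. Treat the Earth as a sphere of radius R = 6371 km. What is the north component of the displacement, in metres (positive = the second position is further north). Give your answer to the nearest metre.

ΔN = -411 m

Δφ = 33.1965° − 33.2002° = -0.0037°; Δλ = 139.0781° − 139.0723° = +0.0058°.
1° along a meridian = πR/180 = 111195 m.
ΔN = Δφ × 111195 = -411.4 m; ΔE = Δλ × 111195 × cos(33.2002°) = +0.0058 × 111195 × 0.836762 = 539.7 m.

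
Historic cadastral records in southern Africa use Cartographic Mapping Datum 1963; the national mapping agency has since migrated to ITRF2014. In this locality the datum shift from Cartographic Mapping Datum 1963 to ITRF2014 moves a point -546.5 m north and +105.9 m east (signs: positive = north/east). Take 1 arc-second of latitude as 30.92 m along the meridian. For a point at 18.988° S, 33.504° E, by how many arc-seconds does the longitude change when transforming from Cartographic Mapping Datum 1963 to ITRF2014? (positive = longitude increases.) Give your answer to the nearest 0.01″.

Δλ = 3.62″

At latitude -18.988°, cos φ = 0.945587.
1″ of longitude at this latitude = 30.92 × cos φ = 29.2375 m, so Δλ = 105.9 / 29.2375 = 3.622″.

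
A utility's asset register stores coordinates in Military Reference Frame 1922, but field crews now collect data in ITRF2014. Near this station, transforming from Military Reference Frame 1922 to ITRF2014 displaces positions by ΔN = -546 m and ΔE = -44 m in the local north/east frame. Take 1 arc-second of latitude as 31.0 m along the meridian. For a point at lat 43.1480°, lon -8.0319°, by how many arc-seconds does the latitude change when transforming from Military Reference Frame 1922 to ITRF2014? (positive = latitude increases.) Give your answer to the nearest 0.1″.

Δφ = -17.6″

1″ of latitude = 31.00 m, so Δφ = -546.0 / 31.00 = -17.613″.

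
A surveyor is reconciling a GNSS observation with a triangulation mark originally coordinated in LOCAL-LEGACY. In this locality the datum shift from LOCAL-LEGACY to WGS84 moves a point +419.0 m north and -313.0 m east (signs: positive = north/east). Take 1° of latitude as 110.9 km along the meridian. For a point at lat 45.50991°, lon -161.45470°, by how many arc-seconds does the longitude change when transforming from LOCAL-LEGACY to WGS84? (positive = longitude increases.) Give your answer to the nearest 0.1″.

At latitude 45.50991°, cos φ = 0.700786.
1° of longitude at this latitude = 110.9 × cos φ = 77.72 km, so Δλ = -313.0 / 77717.2 = -0.0040274° = -14.499″.

Δλ = -14.5″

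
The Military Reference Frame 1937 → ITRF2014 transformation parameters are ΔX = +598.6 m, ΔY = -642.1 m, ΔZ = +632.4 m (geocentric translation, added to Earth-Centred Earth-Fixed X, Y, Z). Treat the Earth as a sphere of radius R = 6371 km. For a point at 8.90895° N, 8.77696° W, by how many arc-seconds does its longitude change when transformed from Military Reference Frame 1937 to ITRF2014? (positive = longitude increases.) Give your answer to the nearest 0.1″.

Δλ = -17.8″

sin φ = 0.154865, cos φ = 0.987936, sin λ = -0.152588, cos λ = 0.988290.
East component: ΔE = −sin λ·ΔX + cos λ·ΔY = −(-0.152588)(598.6) + (0.988290)(-642.1) = -543.24 m.
1° of latitude spans πR/180 = 111195 m; at latitude φ, 1° of longitude spans that × cos φ = 109853.4 m, so Δλ = -543.24 / 109853.4 × 3600 = -17.803″.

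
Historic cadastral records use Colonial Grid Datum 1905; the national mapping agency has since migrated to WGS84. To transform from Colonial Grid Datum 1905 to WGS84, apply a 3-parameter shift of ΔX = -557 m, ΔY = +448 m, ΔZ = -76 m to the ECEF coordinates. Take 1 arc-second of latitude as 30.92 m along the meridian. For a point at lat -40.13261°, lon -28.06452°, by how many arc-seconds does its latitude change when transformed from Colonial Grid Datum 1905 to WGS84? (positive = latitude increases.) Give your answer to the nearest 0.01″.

sin φ = -0.644559, cos φ = 0.764555, sin λ = -0.470466, cos λ = 0.882418.
North component: ΔN = −sin φ cos λ·ΔX − sin φ sin λ·ΔY + cos φ·ΔZ = −(-0.644559)(0.882418)(-557) − (-0.644559)(-0.470466)(448) + (0.764555)(-76) = -510.76 m.
1° of latitude spans 3600 × 30.92 = 111312 m, so Δφ = -510.76 / 111312 × 3600 = -16.519″.

Δφ = -16.52″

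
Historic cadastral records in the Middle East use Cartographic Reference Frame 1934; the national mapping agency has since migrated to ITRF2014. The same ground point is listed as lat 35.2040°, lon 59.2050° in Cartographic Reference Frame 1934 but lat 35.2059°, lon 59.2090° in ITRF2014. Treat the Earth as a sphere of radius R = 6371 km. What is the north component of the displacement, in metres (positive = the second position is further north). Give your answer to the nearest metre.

ΔN = 211 m

Δφ = 35.2059° − 35.2040° = +0.0019°; Δλ = 59.2090° − 59.2050° = +0.0040°.
1° along a meridian = πR/180 = 111195 m.
ΔN = Δφ × 111195 = 211.3 m; ΔE = Δλ × 111195 × cos(35.2040°) = +0.0040 × 111195 × 0.817105 = 363.4 m.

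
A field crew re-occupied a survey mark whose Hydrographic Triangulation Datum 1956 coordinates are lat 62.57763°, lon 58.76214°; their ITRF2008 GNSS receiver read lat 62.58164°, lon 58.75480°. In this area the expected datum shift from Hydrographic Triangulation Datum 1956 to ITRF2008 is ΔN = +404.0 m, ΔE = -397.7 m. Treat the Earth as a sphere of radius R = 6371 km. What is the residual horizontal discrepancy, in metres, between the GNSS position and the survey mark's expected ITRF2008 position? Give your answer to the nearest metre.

47 m

Observed coordinate differences: Δφ = +0.00401°, Δλ = -0.00734°.
Converting to metres (1° lat = 111195 m, cos φ = 0.460546): observed ΔN = 445.9 m, observed ΔE = -375.9 m.
Subtracting the expected shift leaves a residual of 445.9 − (404.0) = 41.9 m north and -375.9 − (-397.7) = 21.8 m east.
Residual distance = √(41.9² + 21.8²) = 47.2 m.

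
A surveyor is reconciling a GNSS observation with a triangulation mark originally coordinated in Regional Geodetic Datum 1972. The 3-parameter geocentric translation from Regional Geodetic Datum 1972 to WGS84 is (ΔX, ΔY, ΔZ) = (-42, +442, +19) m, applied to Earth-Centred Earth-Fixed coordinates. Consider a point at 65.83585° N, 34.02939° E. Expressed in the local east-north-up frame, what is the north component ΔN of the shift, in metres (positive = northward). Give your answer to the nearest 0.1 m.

The local north axis is (−sin φ cos λ, −sin φ sin λ, cos φ), giving ΔN = 31.758 − 225.677 + 7.778 = -186.14 m.

ΔN = -186.1 m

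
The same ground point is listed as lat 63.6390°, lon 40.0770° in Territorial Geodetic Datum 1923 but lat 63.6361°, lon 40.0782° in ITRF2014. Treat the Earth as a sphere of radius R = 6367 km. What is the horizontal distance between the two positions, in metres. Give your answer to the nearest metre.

328 m

Δφ = 63.6361° − 63.6390° = -0.0029°; Δλ = 40.0782° − 40.0770° = +0.0012°.
1° along a meridian = πR/180 = 111125 m.
ΔN = Δφ × 111125 = -322.3 m; ΔE = Δλ × 111125 × cos(63.6390°) = +0.0012 × 111125 × 0.444025 = 59.2 m.
Distance = √(ΔE² + ΔN²) = √(59.2² + (-322.3)²) = 327.7 m.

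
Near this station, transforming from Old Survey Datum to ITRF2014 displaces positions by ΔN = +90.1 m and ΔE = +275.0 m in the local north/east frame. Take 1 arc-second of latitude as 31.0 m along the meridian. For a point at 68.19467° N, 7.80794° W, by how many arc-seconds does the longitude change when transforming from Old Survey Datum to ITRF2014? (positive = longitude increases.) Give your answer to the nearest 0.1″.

At latitude 68.19467°, cos φ = 0.371454.
1″ of longitude at this latitude = 31.00 × cos φ = 11.5151 m, so Δλ = 275.0 / 11.5151 = 23.882″.

Δλ = 23.9″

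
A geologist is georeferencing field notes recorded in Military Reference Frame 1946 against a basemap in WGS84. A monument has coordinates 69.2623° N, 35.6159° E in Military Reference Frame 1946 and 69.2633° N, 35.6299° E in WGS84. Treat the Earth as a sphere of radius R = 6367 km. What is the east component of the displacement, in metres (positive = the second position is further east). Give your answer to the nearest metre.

ΔE = 551 m

Δφ = 69.2633° − 69.2623° = +0.0010°; Δλ = 35.6299° − 35.6159° = +0.0140°.
1° along a meridian = πR/180 = 111125 m.
ΔN = Δφ × 111125 = 111.1 m; ΔE = Δλ × 111125 × cos(69.2623°) = +0.0140 × 111125 × 0.354090 = 550.9 m.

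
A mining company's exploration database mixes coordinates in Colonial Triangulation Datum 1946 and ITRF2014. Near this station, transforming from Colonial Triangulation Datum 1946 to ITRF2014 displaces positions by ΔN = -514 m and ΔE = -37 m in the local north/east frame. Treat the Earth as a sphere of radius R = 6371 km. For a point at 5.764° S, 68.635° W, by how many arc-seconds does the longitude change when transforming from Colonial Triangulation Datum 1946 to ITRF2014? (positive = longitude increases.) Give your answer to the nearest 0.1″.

Δλ = -1.2″

At latitude -5.764°, cos φ = 0.994944.
One radian of longitude at latitude φ spans R cos φ, so Δλ = ΔE / (R cos φ) = -37.0 / (6371000 × 0.994944) = -5.8371e-06 rad = -1.204″.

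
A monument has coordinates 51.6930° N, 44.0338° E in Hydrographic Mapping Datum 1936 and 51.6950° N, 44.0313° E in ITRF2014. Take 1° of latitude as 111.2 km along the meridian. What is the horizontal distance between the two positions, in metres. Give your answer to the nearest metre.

Δφ = 51.6950° − 51.6930° = +0.0020°; Δλ = 44.0313° − 44.0338° = -0.0025°.
ΔN = Δφ × 111200 = 222.4 m; ΔE = Δλ × 111200 × cos(51.6930°) = -0.0025 × 111200 × 0.619875 = -172.3 m.
Distance = √(ΔE² + ΔN²) = √((-172.3)² + 222.4²) = 281.3 m.

281 m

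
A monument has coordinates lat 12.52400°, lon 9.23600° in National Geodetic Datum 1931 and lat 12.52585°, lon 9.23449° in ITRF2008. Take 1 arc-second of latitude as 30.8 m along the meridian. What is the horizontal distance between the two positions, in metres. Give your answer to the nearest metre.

262 m

Δφ = 12.52585° − 12.52400° = +0.00185°; Δλ = 9.23449° − 9.23600° = -0.00151°.
1° of latitude = 3600 × 30.80 = 110880 m.
ΔN = Δφ × 110880 = 205.1 m; ΔE = Δλ × 110880 × cos(12.52400°) = -0.00151 × 110880 × 0.976205 = -163.4 m.
Distance = √(ΔE² + ΔN²) = √((-163.4)² + 205.1²) = 262.3 m.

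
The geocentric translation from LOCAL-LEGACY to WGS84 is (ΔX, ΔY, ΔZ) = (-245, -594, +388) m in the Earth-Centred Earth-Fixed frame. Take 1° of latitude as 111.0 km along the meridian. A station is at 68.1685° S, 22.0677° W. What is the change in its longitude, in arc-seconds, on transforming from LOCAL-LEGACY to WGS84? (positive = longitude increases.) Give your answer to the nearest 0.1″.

Δλ = -56.0″

sin φ = -0.928282, cos φ = 0.371878, sin λ = -0.375702, cos λ = 0.926741.
East component: ΔE = −sin λ·ΔX + cos λ·ΔY = −(-0.375702)(-245) + (0.926741)(-594) = -642.53 m.
1° of latitude spans 111000 m; at latitude φ, 1° of longitude spans that × cos φ = 41278.5 m, so Δλ = -642.53 / 41278.5 × 3600 = -56.037″.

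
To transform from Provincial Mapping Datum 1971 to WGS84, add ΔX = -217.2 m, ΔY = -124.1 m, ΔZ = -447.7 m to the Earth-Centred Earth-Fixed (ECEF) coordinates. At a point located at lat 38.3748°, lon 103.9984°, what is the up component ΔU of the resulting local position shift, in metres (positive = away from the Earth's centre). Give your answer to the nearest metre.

At φ = 38.3748°, λ = 103.9984°: sin φ = 0.620803, cos φ = 0.783967, sin λ = 0.970302, cos λ = -0.241895.
ΔU = cos φ cos λ·ΔX + cos φ sin λ·ΔY + sin φ·ΔZ = (0.783967)(-0.241895)(-217.2) + (0.783967)(0.970302)(-124.1) + (0.620803)(-447.7) = -331.15 m.

ΔU = -331 m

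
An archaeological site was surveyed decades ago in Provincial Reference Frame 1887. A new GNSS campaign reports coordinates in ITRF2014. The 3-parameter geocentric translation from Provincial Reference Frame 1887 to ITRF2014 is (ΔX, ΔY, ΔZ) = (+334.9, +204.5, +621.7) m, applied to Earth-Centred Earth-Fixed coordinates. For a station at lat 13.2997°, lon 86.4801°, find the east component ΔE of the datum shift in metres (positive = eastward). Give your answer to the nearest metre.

At φ = 13.2997°, λ = 86.4801°: sin φ = 0.230045, cos φ = 0.973180, sin λ = 0.998114, cos λ = 0.061395.
ΔE = −sin λ·ΔX + cos λ·ΔY = −(0.998114)·(334.9) + (0.061395)·(204.5) = -321.71 m.

ΔE = -322 m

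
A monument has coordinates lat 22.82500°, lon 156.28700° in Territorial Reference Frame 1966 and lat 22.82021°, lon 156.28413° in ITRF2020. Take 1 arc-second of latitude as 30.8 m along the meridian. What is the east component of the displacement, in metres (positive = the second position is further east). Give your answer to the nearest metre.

ΔE = -293 m

Δφ = 22.82021° − 22.82500° = -0.00479°; Δλ = 156.28413° − 156.28700° = -0.00287°.
1° of latitude = 3600 × 30.80 = 110880 m.
ΔN = Δφ × 110880 = -531.1 m; ΔE = Δλ × 110880 × cos(22.82500°) = -0.00287 × 110880 × 0.921694 = -293.3 m.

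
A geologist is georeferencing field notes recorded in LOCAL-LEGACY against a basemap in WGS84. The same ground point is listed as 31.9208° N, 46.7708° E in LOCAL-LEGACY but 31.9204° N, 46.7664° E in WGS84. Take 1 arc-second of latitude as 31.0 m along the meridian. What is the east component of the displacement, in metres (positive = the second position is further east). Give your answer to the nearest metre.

ΔE = -417 m

Δφ = 31.9204° − 31.9208° = -0.0004°; Δλ = 46.7664° − 46.7708° = -0.0044°.
1° of latitude = 3600 × 31.00 = 111600 m.
ΔN = Δφ × 111600 = -44.6 m; ΔE = Δλ × 111600 × cos(31.9208°) = -0.0044 × 111600 × 0.848780 = -416.8 m.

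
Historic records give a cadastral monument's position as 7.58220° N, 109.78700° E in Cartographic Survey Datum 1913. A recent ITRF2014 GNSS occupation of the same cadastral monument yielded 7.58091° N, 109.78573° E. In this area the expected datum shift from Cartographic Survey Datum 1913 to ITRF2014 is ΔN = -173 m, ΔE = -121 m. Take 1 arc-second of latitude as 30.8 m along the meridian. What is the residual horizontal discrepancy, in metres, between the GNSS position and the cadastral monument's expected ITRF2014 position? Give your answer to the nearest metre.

Observed coordinate differences: Δφ = -0.00129°, Δλ = -0.00127°.
Converting to metres (1° lat = 110880 m, cos φ = 0.991257): observed ΔN = -143.0 m, observed ΔE = -139.6 m.
Subtracting the expected shift leaves a residual of -143.0 − (-173) = 30.0 m north and -139.6 − (-121) = -18.6 m east.
Residual distance = √(30.0² + (-18.6)²) = 35.3 m.

35 m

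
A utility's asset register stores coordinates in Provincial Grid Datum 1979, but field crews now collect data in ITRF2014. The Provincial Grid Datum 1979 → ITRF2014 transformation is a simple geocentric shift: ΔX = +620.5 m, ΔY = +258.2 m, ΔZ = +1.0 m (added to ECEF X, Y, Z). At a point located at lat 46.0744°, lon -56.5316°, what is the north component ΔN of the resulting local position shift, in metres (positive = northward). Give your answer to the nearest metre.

ΔN = -91 m

At φ = 46.0744°, λ = -56.5316°: sin φ = 0.720241, cos φ = 0.693724, sin λ = -0.834190, cos λ = 0.551477.
ΔN = −sin φ cos λ·ΔX − sin φ sin λ·ΔY + cos φ·ΔZ = −(0.720241)(0.551477)(620.5) − (0.720241)(-0.834190)(258.2) + (0.693724)(1.0) = -90.64 m.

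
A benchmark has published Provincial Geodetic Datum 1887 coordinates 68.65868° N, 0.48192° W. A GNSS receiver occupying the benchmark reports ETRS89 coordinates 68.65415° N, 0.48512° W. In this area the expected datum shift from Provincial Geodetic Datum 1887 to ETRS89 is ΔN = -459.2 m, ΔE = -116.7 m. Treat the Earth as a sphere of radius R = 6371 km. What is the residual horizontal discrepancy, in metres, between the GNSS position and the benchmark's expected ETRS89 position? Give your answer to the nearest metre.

Observed coordinate differences: Δφ = -0.00453°, Δλ = -0.00320°.
Converting to metres (1° lat = 111195 m, cos φ = 0.363923): observed ΔN = -503.7 m, observed ΔE = -129.5 m.
Subtracting the expected shift leaves a residual of -503.7 − (-459.2) = -44.5 m north and -129.5 − (-116.7) = -12.8 m east.
Residual distance = √((-44.5)² + (-12.8)²) = 46.3 m.

46 m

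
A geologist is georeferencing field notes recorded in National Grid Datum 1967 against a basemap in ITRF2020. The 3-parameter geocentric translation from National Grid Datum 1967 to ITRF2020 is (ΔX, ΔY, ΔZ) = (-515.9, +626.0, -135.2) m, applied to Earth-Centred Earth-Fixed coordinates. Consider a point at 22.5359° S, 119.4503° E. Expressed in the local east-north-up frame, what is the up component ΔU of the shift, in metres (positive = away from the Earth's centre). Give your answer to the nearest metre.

At φ = -22.5359°, λ = 119.4503°: sin φ = -0.383262, cos φ = 0.923640, sin λ = 0.870783, cos λ = -0.491668.
ΔU = cos φ cos λ·ΔX + cos φ sin λ·ΔY + sin φ·ΔZ = (0.923640)(-0.491668)(-515.9) + (0.923640)(0.870783)(626.0) + (-0.383262)(-135.2) = 789.58 m.

ΔU = 790 m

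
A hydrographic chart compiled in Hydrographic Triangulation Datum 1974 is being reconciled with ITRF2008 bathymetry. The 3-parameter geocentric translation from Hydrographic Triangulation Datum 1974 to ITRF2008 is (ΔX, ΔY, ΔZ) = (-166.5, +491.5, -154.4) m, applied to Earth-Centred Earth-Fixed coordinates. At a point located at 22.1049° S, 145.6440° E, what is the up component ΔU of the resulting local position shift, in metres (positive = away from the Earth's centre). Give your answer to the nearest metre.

ΔU = 442 m

The local up (radial) axis is (cos φ cos λ, cos φ sin λ, sin φ), giving ΔU = 127.350 + 256.982 + 58.101 = 442.43 m.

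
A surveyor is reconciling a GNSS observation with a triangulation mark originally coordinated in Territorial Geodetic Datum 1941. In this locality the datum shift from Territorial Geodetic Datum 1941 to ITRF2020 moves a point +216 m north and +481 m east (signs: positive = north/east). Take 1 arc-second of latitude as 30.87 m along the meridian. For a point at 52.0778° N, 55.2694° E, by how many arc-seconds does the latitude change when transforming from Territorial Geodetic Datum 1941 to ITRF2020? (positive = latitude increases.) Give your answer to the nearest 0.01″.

Δφ = 7.00″

1″ of latitude = 30.87 m, so Δφ = 216.0 / 30.87 = 6.997″.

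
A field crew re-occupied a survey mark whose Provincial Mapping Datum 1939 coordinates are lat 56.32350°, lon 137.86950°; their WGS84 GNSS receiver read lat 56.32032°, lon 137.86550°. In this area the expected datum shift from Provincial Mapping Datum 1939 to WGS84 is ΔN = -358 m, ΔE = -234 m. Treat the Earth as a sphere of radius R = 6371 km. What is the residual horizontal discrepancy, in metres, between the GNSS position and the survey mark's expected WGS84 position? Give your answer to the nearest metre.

13 m

Observed coordinate differences: Δφ = -0.00318°, Δλ = -0.00400°.
Converting to metres (1° lat = 111195 m, cos φ = 0.554503): observed ΔN = -353.6 m, observed ΔE = -246.6 m.
Subtracting the expected shift leaves a residual of -353.6 − (-358) = 4.4 m north and -246.6 − (-234) = -12.6 m east.
Residual distance = √(4.4² + (-12.6)²) = 13.4 m.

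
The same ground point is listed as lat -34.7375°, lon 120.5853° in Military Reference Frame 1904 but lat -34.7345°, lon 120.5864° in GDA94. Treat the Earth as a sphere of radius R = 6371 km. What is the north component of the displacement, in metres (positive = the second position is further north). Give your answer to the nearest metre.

Δφ = -34.7345° − -34.7375° = +0.0030°; Δλ = 120.5864° − 120.5853° = +0.0011°.
1° along a meridian = πR/180 = 111195 m.
ΔN = Δφ × 111195 = 333.6 m; ΔE = Δλ × 111195 × cos(-34.7375°) = +0.0011 × 111195 × 0.821771 = 100.5 m.

ΔN = 334 m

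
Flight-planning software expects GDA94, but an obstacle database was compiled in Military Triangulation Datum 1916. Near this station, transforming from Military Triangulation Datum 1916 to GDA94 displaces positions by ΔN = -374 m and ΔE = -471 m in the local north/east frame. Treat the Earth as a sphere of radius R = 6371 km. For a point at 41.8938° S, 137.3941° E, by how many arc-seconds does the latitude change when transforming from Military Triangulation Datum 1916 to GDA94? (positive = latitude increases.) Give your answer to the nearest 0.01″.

Δφ = -12.11″

On a sphere of radius R, 1 rad of latitude = R, so Δφ = ΔN / R = -374.0 / 6371000 = -5.8704e-05 rad = -12.108″.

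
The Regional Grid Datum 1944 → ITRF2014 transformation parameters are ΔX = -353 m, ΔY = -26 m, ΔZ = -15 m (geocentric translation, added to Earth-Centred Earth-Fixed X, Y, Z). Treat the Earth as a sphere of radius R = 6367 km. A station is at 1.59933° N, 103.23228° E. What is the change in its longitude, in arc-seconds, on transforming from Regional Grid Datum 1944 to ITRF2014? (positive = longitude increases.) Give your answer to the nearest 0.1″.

Δλ = 11.3″

sin φ = 0.027910, cos φ = 0.999610, sin λ = 0.973450, cos λ = -0.228899.
East component: ΔE = −sin λ·ΔX + cos λ·ΔY = −(0.973450)(-353) + (-0.228899)(-26) = 349.58 m.
1° of latitude spans πR/180 = 111125 m; at latitude φ, 1° of longitude spans that × cos φ = 111081.8 m, so Δλ = 349.58 / 111081.8 × 3600 = 11.329″.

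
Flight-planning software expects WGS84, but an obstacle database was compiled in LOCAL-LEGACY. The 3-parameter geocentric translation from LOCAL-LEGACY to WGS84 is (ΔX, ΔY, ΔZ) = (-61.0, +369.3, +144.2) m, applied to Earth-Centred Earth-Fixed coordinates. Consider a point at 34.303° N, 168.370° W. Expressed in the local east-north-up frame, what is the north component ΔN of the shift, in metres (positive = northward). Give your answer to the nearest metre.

At φ = 34.303°, λ = -168.370°: sin φ = 0.563569, cos φ = 0.826069, sin λ = -0.201591, cos λ = -0.979470.
ΔN = −sin φ cos λ·ΔX − sin φ sin λ·ΔY + cos φ·ΔZ = −(0.563569)(-0.979470)(-61.0) − (0.563569)(-0.201591)(369.3) + (0.826069)(144.2) = 127.40 m.

ΔN = 127 m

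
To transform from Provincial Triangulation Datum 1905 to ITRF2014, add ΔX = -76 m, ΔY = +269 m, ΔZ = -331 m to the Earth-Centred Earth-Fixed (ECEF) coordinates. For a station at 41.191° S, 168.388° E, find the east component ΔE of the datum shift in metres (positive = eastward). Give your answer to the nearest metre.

ΔE = -248 m

At φ = -41.191°, λ = 168.388°: sin φ = -0.658571, cos φ = 0.752518, sin λ = 0.201283, cos λ = -0.979533.
ΔE = −sin λ·ΔX + cos λ·ΔY = −(0.201283)·(-76) + (-0.979533)·(269) = -248.20 m.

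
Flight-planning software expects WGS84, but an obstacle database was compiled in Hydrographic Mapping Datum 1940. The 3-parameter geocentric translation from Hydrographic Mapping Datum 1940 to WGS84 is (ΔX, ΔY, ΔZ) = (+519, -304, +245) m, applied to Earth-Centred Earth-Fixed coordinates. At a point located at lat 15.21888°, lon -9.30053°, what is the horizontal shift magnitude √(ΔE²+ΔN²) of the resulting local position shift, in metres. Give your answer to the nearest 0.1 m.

233.8 m

At φ = 15.21888°, λ = -9.30053°: sin φ = 0.262507, cos φ = 0.964930, sin λ = -0.161613, cos λ = 0.986854.
ΔE = −sin λ·ΔX + cos λ·ΔY = −(-0.161613)·(519) + (0.986854)·(-304) = -216.13 m.
ΔN = −sin φ cos λ·ΔX − sin φ sin λ·ΔY + cos φ·ΔZ = −(0.262507)(0.986854)(519) − (0.262507)(-0.161613)(-304) + (0.964930)(245) = 89.06 m.
Horizontal magnitude = √(ΔE² + ΔN²) = √((-216.13)² + 89.06²) = 233.76 m.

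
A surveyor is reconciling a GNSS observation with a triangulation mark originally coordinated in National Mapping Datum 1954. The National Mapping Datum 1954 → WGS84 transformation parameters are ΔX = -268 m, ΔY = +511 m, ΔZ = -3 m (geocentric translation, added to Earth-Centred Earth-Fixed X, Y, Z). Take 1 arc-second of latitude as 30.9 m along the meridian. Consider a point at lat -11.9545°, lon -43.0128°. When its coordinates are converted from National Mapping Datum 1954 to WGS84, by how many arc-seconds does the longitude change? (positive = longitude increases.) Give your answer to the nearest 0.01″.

Δλ = 6.31″

sin φ = -0.207135, cos φ = 0.978312, sin λ = -0.682162, cos λ = 0.731201.
East component: ΔE = −sin λ·ΔX + cos λ·ΔY = −(-0.682162)(-268) + (0.731201)(511) = 190.82 m.
1° of latitude spans 3600 × 30.90 = 111240 m; at latitude φ, 1° of longitude spans that × cos φ = 108827.5 m, so Δλ = 190.82 / 108827.5 × 3600 = 6.312″.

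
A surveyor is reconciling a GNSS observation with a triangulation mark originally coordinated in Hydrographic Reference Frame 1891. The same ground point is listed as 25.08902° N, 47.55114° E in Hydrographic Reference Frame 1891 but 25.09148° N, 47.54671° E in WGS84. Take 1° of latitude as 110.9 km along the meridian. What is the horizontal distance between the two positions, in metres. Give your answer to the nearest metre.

522 m

Δφ = 25.09148° − 25.08902° = +0.00246°; Δλ = 47.54671° − 47.55114° = -0.00443°.
ΔN = Δφ × 110900 = 272.8 m; ΔE = Δλ × 110900 × cos(25.08902°) = -0.00443 × 110900 × 0.905650 = -444.9 m.
Distance = √(ΔE² + ΔN²) = √((-444.9)² + 272.8²) = 521.9 m.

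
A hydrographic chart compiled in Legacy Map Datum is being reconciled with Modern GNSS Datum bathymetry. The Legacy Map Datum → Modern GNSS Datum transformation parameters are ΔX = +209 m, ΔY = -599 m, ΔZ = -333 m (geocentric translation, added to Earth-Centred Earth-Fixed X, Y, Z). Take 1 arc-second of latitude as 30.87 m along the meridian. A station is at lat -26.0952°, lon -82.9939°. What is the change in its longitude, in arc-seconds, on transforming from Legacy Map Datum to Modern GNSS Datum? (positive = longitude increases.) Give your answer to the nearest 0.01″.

sin φ = -0.439864, cos φ = 0.898064, sin λ = -0.992533, cos λ = 0.121975.
East component: ΔE = −sin λ·ΔX + cos λ·ΔY = −(-0.992533)(209) + (0.121975)(-599) = 134.38 m.
1° of latitude spans 3600 × 30.87 = 111132 m; at latitude φ, 1° of longitude spans that × cos φ = 99803.7 m, so Δλ = 134.38 / 99803.7 × 3600 = 4.847″.

Δλ = 4.85″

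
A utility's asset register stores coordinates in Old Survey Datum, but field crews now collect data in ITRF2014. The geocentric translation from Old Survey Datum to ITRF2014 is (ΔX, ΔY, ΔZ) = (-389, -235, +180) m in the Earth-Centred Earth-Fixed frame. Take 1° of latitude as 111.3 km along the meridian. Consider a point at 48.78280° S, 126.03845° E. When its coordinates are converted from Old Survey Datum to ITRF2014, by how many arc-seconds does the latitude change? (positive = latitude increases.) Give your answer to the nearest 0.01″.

sin φ = -0.752217, cos φ = 0.658915, sin λ = 0.808622, cos λ = -0.588328.
North component: ΔN = −sin φ cos λ·ΔX − sin φ sin λ·ΔY + cos φ·ΔZ = −(-0.752217)(-0.588328)(-389) − (-0.752217)(0.808622)(-235) + (0.658915)(180) = 147.82 m.
1° of latitude spans 111300 m, so Δφ = 147.82 / 111300 × 3600 = 4.781″.

Δφ = 4.78″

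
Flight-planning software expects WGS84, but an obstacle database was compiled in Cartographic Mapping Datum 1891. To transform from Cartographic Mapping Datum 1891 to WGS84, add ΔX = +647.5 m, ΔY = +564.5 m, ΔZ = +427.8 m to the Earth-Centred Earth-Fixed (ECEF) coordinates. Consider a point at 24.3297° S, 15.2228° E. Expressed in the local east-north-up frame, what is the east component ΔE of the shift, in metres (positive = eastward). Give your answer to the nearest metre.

ΔE = 375 m

The local east axis at (φ, λ) is (−sin λ, cos λ, 0), so ΔE = −sin(15.2228°)·647.5 + cos(15.2228°)·564.5 = 374.68 m.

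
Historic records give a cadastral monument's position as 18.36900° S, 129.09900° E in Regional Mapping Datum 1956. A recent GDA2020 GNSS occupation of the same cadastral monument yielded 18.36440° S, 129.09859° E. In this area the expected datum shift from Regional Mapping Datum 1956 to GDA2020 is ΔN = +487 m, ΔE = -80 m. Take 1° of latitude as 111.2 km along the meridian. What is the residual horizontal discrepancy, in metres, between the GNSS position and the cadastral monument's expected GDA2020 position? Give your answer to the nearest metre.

Observed coordinate differences: Δφ = +0.00460°, Δλ = -0.00041°.
Converting to metres (1° lat = 111200 m, cos φ = 0.949047): observed ΔN = 511.5 m, observed ΔE = -43.3 m.
Subtracting the expected shift leaves a residual of 511.5 − (487) = 24.5 m north and -43.3 − (-80) = 36.7 m east.
Residual distance = √(24.5² + 36.7²) = 44.2 m.

44 m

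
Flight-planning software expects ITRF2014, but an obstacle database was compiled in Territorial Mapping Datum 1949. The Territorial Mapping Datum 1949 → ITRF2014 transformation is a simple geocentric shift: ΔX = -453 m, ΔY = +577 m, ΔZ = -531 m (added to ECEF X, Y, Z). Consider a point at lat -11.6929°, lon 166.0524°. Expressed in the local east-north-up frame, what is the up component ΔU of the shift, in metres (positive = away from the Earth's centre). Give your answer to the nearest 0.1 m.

The local up (radial) axis is (cos φ cos λ, cos φ sin λ, sin φ), giving ΔU = 430.520 + 136.191 + 107.616 = 674.33 m.

ΔU = 674.3 m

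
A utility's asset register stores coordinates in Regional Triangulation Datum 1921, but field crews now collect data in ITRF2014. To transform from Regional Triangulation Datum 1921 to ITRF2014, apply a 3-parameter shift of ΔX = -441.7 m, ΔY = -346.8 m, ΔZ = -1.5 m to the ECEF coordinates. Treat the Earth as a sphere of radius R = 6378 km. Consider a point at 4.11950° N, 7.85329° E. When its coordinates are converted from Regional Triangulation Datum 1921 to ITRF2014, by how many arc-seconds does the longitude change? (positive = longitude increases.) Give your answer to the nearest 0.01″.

Δλ = -9.18″

sin φ = 0.071837, cos φ = 0.997416, sin λ = 0.136637, cos λ = 0.990621.
East component: ΔE = −sin λ·ΔX + cos λ·ΔY = −(0.136637)(-441.7) + (0.990621)(-346.8) = -283.19 m.
1° of latitude spans πR/180 = 111317 m; at latitude φ, 1° of longitude spans that × cos φ = 111029.5 m, so Δλ = -283.19 / 111029.5 × 3600 = -9.182″.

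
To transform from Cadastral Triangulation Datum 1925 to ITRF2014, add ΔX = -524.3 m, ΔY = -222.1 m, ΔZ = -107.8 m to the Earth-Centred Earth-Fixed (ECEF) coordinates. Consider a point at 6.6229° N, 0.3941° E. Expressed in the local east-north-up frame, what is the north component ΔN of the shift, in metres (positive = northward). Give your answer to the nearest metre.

The local north axis is (−sin φ cos λ, −sin φ sin λ, cos φ), giving ΔN = 60.468 + 0.176 − 107.081 = -46.44 m.

ΔN = -46 m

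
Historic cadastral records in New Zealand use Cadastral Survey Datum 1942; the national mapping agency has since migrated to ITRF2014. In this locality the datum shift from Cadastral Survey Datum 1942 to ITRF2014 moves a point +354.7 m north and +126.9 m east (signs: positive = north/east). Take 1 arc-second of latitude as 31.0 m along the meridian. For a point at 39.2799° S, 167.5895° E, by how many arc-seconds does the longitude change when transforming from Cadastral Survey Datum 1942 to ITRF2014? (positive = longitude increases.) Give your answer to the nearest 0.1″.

Δλ = 5.3″

At latitude -39.2799°, cos φ = 0.774062.
1″ of longitude at this latitude = 31.00 × cos φ = 23.9959 m, so Δλ = 126.9 / 23.9959 = 5.288″.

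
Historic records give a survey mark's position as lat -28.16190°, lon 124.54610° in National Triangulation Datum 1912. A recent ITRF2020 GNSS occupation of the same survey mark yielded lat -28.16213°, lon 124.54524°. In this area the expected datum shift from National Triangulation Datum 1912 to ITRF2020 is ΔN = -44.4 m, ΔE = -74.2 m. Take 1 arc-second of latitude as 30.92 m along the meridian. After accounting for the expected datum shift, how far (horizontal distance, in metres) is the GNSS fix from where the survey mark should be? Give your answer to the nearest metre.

Observed coordinate differences: Δφ = -0.00023°, Δλ = -0.00086°.
Converting to metres (1° lat = 111312 m, cos φ = 0.881617): observed ΔN = -25.6 m, observed ΔE = -84.4 m.
Subtracting the expected shift leaves a residual of -25.6 − (-44.4) = 18.8 m north and -84.4 − (-74.2) = -10.2 m east.
Residual distance = √(18.8² + (-10.2)²) = 21.4 m.

21 m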